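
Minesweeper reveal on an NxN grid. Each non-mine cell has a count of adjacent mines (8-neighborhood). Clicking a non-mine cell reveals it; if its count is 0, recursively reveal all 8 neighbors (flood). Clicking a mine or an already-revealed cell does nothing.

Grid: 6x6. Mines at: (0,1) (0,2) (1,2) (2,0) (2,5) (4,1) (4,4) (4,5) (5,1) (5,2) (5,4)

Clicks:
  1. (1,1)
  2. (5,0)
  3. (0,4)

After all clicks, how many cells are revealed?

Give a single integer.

Answer: 8

Derivation:
Click 1 (1,1) count=4: revealed 1 new [(1,1)] -> total=1
Click 2 (5,0) count=2: revealed 1 new [(5,0)] -> total=2
Click 3 (0,4) count=0: revealed 6 new [(0,3) (0,4) (0,5) (1,3) (1,4) (1,5)] -> total=8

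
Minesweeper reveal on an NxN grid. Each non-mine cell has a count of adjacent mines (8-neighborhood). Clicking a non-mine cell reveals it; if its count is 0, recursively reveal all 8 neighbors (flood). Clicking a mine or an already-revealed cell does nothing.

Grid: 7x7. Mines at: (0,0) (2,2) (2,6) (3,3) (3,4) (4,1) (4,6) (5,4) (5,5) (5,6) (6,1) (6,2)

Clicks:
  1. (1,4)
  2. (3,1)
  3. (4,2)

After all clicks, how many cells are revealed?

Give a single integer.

Click 1 (1,4) count=0: revealed 15 new [(0,1) (0,2) (0,3) (0,4) (0,5) (0,6) (1,1) (1,2) (1,3) (1,4) (1,5) (1,6) (2,3) (2,4) (2,5)] -> total=15
Click 2 (3,1) count=2: revealed 1 new [(3,1)] -> total=16
Click 3 (4,2) count=2: revealed 1 new [(4,2)] -> total=17

Answer: 17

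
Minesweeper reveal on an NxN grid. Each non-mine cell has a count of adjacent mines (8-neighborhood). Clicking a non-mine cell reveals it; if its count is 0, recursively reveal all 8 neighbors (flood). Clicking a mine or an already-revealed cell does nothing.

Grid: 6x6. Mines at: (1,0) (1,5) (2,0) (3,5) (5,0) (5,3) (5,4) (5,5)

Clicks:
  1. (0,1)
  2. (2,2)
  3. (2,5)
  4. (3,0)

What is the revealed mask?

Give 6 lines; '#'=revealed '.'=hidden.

Click 1 (0,1) count=1: revealed 1 new [(0,1)] -> total=1
Click 2 (2,2) count=0: revealed 19 new [(0,2) (0,3) (0,4) (1,1) (1,2) (1,3) (1,4) (2,1) (2,2) (2,3) (2,4) (3,1) (3,2) (3,3) (3,4) (4,1) (4,2) (4,3) (4,4)] -> total=20
Click 3 (2,5) count=2: revealed 1 new [(2,5)] -> total=21
Click 4 (3,0) count=1: revealed 1 new [(3,0)] -> total=22

Answer: .####.
.####.
.#####
#####.
.####.
......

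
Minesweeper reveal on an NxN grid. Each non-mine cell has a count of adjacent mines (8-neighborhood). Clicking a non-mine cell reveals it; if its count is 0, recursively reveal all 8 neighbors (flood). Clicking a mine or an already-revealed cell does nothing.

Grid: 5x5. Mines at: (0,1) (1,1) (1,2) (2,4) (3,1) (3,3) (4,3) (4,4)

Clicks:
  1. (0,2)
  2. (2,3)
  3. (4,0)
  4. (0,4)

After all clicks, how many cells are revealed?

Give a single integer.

Click 1 (0,2) count=3: revealed 1 new [(0,2)] -> total=1
Click 2 (2,3) count=3: revealed 1 new [(2,3)] -> total=2
Click 3 (4,0) count=1: revealed 1 new [(4,0)] -> total=3
Click 4 (0,4) count=0: revealed 4 new [(0,3) (0,4) (1,3) (1,4)] -> total=7

Answer: 7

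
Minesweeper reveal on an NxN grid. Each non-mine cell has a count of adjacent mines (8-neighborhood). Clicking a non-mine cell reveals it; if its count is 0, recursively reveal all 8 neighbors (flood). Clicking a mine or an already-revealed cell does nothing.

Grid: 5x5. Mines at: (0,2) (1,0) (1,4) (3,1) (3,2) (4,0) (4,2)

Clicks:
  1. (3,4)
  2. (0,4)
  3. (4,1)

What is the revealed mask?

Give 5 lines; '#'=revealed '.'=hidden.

Click 1 (3,4) count=0: revealed 6 new [(2,3) (2,4) (3,3) (3,4) (4,3) (4,4)] -> total=6
Click 2 (0,4) count=1: revealed 1 new [(0,4)] -> total=7
Click 3 (4,1) count=4: revealed 1 new [(4,1)] -> total=8

Answer: ....#
.....
...##
...##
.#.##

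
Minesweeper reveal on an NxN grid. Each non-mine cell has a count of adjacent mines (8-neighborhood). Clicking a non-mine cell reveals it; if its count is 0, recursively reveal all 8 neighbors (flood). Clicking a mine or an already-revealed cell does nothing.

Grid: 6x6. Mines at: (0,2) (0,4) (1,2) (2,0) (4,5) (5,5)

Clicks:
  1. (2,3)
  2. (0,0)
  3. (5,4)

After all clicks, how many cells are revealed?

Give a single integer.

Answer: 6

Derivation:
Click 1 (2,3) count=1: revealed 1 new [(2,3)] -> total=1
Click 2 (0,0) count=0: revealed 4 new [(0,0) (0,1) (1,0) (1,1)] -> total=5
Click 3 (5,4) count=2: revealed 1 new [(5,4)] -> total=6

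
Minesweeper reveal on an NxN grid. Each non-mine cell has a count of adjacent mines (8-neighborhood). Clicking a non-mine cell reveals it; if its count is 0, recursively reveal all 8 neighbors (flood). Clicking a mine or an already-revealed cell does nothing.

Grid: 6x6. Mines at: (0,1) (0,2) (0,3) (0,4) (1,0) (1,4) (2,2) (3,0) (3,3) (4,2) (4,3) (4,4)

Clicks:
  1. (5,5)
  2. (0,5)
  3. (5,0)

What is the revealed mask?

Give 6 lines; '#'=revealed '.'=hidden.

Answer: .....#
......
......
......
##....
##...#

Derivation:
Click 1 (5,5) count=1: revealed 1 new [(5,5)] -> total=1
Click 2 (0,5) count=2: revealed 1 new [(0,5)] -> total=2
Click 3 (5,0) count=0: revealed 4 new [(4,0) (4,1) (5,0) (5,1)] -> total=6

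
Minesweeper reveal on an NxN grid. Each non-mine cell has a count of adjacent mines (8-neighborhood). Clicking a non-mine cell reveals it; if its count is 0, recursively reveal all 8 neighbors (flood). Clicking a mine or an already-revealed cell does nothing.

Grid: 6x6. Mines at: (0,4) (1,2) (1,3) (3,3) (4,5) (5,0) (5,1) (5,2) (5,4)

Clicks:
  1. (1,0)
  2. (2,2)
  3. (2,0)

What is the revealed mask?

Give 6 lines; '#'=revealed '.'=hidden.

Answer: ##....
##....
###...
###...
###...
......

Derivation:
Click 1 (1,0) count=0: revealed 13 new [(0,0) (0,1) (1,0) (1,1) (2,0) (2,1) (2,2) (3,0) (3,1) (3,2) (4,0) (4,1) (4,2)] -> total=13
Click 2 (2,2) count=3: revealed 0 new [(none)] -> total=13
Click 3 (2,0) count=0: revealed 0 new [(none)] -> total=13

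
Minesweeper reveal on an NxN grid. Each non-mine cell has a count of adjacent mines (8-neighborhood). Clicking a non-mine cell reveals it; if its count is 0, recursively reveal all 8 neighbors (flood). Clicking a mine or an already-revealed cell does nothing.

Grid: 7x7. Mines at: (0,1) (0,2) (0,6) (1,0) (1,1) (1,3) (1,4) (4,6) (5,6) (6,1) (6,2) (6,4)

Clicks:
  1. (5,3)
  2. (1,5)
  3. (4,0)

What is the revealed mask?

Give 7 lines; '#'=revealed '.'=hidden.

Answer: .......
.....#.
######.
######.
######.
######.
.......

Derivation:
Click 1 (5,3) count=2: revealed 1 new [(5,3)] -> total=1
Click 2 (1,5) count=2: revealed 1 new [(1,5)] -> total=2
Click 3 (4,0) count=0: revealed 23 new [(2,0) (2,1) (2,2) (2,3) (2,4) (2,5) (3,0) (3,1) (3,2) (3,3) (3,4) (3,5) (4,0) (4,1) (4,2) (4,3) (4,4) (4,5) (5,0) (5,1) (5,2) (5,4) (5,5)] -> total=25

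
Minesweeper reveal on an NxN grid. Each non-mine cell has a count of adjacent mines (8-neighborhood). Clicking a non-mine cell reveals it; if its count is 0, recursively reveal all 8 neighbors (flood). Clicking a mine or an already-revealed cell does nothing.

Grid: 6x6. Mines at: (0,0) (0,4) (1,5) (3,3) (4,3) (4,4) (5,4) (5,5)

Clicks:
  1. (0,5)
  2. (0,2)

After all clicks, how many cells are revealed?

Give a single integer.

Click 1 (0,5) count=2: revealed 1 new [(0,5)] -> total=1
Click 2 (0,2) count=0: revealed 20 new [(0,1) (0,2) (0,3) (1,0) (1,1) (1,2) (1,3) (2,0) (2,1) (2,2) (2,3) (3,0) (3,1) (3,2) (4,0) (4,1) (4,2) (5,0) (5,1) (5,2)] -> total=21

Answer: 21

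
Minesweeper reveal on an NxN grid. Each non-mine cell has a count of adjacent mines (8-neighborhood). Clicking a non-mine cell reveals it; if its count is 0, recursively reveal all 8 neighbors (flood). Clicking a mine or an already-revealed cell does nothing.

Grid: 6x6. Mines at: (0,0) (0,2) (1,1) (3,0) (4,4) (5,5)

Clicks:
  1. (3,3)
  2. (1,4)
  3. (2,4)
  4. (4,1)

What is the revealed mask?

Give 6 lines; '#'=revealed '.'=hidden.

Answer: ...###
..####
.#####
.#####
####..
####..

Derivation:
Click 1 (3,3) count=1: revealed 1 new [(3,3)] -> total=1
Click 2 (1,4) count=0: revealed 24 new [(0,3) (0,4) (0,5) (1,2) (1,3) (1,4) (1,5) (2,1) (2,2) (2,3) (2,4) (2,5) (3,1) (3,2) (3,4) (3,5) (4,0) (4,1) (4,2) (4,3) (5,0) (5,1) (5,2) (5,3)] -> total=25
Click 3 (2,4) count=0: revealed 0 new [(none)] -> total=25
Click 4 (4,1) count=1: revealed 0 new [(none)] -> total=25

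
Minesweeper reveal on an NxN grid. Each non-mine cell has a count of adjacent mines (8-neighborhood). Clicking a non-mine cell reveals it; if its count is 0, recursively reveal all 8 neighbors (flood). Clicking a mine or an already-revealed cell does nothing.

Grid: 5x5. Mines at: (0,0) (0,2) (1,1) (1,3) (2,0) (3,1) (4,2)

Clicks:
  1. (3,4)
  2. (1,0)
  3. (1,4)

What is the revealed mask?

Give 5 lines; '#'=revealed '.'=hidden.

Click 1 (3,4) count=0: revealed 6 new [(2,3) (2,4) (3,3) (3,4) (4,3) (4,4)] -> total=6
Click 2 (1,0) count=3: revealed 1 new [(1,0)] -> total=7
Click 3 (1,4) count=1: revealed 1 new [(1,4)] -> total=8

Answer: .....
#...#
...##
...##
...##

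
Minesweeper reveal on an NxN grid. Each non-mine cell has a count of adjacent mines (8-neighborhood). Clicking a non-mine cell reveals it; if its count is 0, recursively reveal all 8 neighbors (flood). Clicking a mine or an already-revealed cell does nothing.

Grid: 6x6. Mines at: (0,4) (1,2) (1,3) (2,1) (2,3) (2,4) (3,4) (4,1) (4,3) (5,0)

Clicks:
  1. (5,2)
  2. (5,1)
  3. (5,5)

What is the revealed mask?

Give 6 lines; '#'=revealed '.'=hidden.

Answer: ......
......
......
......
....##
.##.##

Derivation:
Click 1 (5,2) count=2: revealed 1 new [(5,2)] -> total=1
Click 2 (5,1) count=2: revealed 1 new [(5,1)] -> total=2
Click 3 (5,5) count=0: revealed 4 new [(4,4) (4,5) (5,4) (5,5)] -> total=6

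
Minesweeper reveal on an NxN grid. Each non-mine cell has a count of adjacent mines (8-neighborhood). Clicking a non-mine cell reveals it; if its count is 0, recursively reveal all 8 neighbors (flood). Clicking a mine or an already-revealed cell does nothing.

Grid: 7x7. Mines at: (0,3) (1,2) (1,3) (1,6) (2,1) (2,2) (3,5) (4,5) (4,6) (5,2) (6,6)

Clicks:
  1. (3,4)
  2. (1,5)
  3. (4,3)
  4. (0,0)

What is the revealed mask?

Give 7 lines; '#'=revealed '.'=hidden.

Answer: ##.....
##...#.
.......
....#..
...#...
.......
.......

Derivation:
Click 1 (3,4) count=2: revealed 1 new [(3,4)] -> total=1
Click 2 (1,5) count=1: revealed 1 new [(1,5)] -> total=2
Click 3 (4,3) count=1: revealed 1 new [(4,3)] -> total=3
Click 4 (0,0) count=0: revealed 4 new [(0,0) (0,1) (1,0) (1,1)] -> total=7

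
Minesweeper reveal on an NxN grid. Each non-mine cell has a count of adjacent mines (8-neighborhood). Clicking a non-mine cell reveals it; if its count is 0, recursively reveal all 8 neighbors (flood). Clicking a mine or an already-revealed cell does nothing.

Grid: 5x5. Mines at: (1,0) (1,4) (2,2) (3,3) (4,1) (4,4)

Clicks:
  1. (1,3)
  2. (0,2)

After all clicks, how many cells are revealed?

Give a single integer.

Answer: 6

Derivation:
Click 1 (1,3) count=2: revealed 1 new [(1,3)] -> total=1
Click 2 (0,2) count=0: revealed 5 new [(0,1) (0,2) (0,3) (1,1) (1,2)] -> total=6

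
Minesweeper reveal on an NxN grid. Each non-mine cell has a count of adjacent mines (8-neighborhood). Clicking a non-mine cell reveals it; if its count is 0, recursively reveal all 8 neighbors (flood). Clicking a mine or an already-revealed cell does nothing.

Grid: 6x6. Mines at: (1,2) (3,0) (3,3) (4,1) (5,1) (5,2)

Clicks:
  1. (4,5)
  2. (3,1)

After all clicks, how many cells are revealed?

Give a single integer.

Click 1 (4,5) count=0: revealed 17 new [(0,3) (0,4) (0,5) (1,3) (1,4) (1,5) (2,3) (2,4) (2,5) (3,4) (3,5) (4,3) (4,4) (4,5) (5,3) (5,4) (5,5)] -> total=17
Click 2 (3,1) count=2: revealed 1 new [(3,1)] -> total=18

Answer: 18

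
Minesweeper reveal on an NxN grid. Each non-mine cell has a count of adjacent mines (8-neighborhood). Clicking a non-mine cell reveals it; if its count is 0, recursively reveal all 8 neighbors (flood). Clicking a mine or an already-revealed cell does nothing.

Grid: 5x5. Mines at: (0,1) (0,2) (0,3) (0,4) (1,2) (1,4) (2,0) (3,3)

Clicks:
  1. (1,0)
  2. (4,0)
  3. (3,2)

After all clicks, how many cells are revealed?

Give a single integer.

Click 1 (1,0) count=2: revealed 1 new [(1,0)] -> total=1
Click 2 (4,0) count=0: revealed 6 new [(3,0) (3,1) (3,2) (4,0) (4,1) (4,2)] -> total=7
Click 3 (3,2) count=1: revealed 0 new [(none)] -> total=7

Answer: 7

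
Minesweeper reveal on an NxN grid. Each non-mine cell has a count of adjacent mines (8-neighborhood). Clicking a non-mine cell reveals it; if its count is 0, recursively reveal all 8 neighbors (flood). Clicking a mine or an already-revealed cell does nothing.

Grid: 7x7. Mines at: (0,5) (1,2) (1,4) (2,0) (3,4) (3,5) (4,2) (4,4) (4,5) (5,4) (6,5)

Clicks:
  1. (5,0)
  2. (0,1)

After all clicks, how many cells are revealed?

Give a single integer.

Answer: 13

Derivation:
Click 1 (5,0) count=0: revealed 12 new [(3,0) (3,1) (4,0) (4,1) (5,0) (5,1) (5,2) (5,3) (6,0) (6,1) (6,2) (6,3)] -> total=12
Click 2 (0,1) count=1: revealed 1 new [(0,1)] -> total=13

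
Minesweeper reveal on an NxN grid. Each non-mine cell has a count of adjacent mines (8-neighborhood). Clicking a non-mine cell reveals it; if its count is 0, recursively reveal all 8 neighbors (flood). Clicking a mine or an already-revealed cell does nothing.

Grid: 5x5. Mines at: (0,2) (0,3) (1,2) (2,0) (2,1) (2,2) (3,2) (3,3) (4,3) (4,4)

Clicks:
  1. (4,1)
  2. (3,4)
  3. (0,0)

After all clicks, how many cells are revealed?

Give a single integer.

Answer: 6

Derivation:
Click 1 (4,1) count=1: revealed 1 new [(4,1)] -> total=1
Click 2 (3,4) count=3: revealed 1 new [(3,4)] -> total=2
Click 3 (0,0) count=0: revealed 4 new [(0,0) (0,1) (1,0) (1,1)] -> total=6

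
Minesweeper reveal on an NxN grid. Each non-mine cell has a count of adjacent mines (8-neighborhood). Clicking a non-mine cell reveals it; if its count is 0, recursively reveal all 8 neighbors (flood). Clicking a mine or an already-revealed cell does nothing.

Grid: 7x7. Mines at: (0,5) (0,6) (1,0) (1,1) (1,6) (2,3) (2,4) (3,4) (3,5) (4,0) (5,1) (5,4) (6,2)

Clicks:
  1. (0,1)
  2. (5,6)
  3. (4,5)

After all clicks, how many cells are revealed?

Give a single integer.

Click 1 (0,1) count=2: revealed 1 new [(0,1)] -> total=1
Click 2 (5,6) count=0: revealed 6 new [(4,5) (4,6) (5,5) (5,6) (6,5) (6,6)] -> total=7
Click 3 (4,5) count=3: revealed 0 new [(none)] -> total=7

Answer: 7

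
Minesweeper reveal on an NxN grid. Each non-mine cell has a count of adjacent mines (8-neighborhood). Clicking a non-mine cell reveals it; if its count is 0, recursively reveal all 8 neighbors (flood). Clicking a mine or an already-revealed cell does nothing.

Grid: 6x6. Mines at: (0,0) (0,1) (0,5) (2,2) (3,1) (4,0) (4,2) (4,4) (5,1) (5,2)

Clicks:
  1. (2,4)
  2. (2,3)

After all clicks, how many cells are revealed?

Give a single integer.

Answer: 9

Derivation:
Click 1 (2,4) count=0: revealed 9 new [(1,3) (1,4) (1,5) (2,3) (2,4) (2,5) (3,3) (3,4) (3,5)] -> total=9
Click 2 (2,3) count=1: revealed 0 new [(none)] -> total=9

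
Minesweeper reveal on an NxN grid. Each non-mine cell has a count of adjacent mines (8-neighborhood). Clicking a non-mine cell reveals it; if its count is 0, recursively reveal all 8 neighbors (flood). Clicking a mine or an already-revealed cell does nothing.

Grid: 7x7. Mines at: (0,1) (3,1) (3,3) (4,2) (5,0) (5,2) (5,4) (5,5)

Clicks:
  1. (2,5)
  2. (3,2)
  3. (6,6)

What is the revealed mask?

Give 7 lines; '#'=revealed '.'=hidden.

Click 1 (2,5) count=0: revealed 21 new [(0,2) (0,3) (0,4) (0,5) (0,6) (1,2) (1,3) (1,4) (1,5) (1,6) (2,2) (2,3) (2,4) (2,5) (2,6) (3,4) (3,5) (3,6) (4,4) (4,5) (4,6)] -> total=21
Click 2 (3,2) count=3: revealed 1 new [(3,2)] -> total=22
Click 3 (6,6) count=1: revealed 1 new [(6,6)] -> total=23

Answer: ..#####
..#####
..#####
..#.###
....###
.......
......#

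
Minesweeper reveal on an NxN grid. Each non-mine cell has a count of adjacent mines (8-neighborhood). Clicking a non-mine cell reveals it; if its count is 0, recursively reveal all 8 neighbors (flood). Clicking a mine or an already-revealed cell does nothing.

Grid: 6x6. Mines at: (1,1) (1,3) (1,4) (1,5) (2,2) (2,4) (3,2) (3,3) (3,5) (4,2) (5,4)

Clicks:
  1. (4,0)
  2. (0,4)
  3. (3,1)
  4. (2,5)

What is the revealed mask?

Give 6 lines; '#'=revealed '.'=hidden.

Answer: ....#.
......
##...#
##....
##....
##....

Derivation:
Click 1 (4,0) count=0: revealed 8 new [(2,0) (2,1) (3,0) (3,1) (4,0) (4,1) (5,0) (5,1)] -> total=8
Click 2 (0,4) count=3: revealed 1 new [(0,4)] -> total=9
Click 3 (3,1) count=3: revealed 0 new [(none)] -> total=9
Click 4 (2,5) count=4: revealed 1 new [(2,5)] -> total=10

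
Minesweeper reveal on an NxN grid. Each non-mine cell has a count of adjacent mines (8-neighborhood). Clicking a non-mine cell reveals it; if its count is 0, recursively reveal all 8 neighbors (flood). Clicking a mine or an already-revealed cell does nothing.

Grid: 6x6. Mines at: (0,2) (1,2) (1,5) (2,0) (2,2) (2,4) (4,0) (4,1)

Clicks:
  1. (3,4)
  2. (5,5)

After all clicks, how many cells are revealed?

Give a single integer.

Answer: 12

Derivation:
Click 1 (3,4) count=1: revealed 1 new [(3,4)] -> total=1
Click 2 (5,5) count=0: revealed 11 new [(3,2) (3,3) (3,5) (4,2) (4,3) (4,4) (4,5) (5,2) (5,3) (5,4) (5,5)] -> total=12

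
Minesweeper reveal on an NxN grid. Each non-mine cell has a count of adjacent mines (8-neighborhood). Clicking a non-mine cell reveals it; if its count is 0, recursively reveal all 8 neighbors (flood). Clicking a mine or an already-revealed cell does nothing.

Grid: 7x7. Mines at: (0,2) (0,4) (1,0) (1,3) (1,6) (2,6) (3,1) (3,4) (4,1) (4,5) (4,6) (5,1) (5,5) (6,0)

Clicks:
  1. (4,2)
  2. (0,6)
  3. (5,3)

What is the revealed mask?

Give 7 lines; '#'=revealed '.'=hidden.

Click 1 (4,2) count=3: revealed 1 new [(4,2)] -> total=1
Click 2 (0,6) count=1: revealed 1 new [(0,6)] -> total=2
Click 3 (5,3) count=0: revealed 8 new [(4,3) (4,4) (5,2) (5,3) (5,4) (6,2) (6,3) (6,4)] -> total=10

Answer: ......#
.......
.......
.......
..###..
..###..
..###..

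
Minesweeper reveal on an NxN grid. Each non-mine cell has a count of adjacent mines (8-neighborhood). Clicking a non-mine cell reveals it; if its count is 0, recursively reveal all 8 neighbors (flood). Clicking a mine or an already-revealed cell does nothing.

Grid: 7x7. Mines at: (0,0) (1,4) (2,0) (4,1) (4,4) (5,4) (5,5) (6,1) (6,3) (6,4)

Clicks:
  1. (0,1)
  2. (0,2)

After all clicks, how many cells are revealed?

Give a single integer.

Answer: 12

Derivation:
Click 1 (0,1) count=1: revealed 1 new [(0,1)] -> total=1
Click 2 (0,2) count=0: revealed 11 new [(0,2) (0,3) (1,1) (1,2) (1,3) (2,1) (2,2) (2,3) (3,1) (3,2) (3,3)] -> total=12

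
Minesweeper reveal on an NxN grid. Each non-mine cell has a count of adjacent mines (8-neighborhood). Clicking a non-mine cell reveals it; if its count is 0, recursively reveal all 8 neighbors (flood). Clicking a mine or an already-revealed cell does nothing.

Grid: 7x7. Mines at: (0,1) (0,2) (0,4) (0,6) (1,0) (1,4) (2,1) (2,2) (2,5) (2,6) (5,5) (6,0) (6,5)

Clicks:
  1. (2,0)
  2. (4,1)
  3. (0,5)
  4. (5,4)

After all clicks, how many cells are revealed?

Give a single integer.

Click 1 (2,0) count=2: revealed 1 new [(2,0)] -> total=1
Click 2 (4,1) count=0: revealed 19 new [(3,0) (3,1) (3,2) (3,3) (3,4) (4,0) (4,1) (4,2) (4,3) (4,4) (5,0) (5,1) (5,2) (5,3) (5,4) (6,1) (6,2) (6,3) (6,4)] -> total=20
Click 3 (0,5) count=3: revealed 1 new [(0,5)] -> total=21
Click 4 (5,4) count=2: revealed 0 new [(none)] -> total=21

Answer: 21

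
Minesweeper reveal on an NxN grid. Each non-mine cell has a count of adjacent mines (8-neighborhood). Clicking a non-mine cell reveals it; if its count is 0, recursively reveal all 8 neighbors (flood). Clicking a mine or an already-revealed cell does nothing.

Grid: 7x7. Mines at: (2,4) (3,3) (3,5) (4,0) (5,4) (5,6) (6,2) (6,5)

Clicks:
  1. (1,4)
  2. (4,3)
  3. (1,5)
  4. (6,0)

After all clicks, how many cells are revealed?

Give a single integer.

Click 1 (1,4) count=1: revealed 1 new [(1,4)] -> total=1
Click 2 (4,3) count=2: revealed 1 new [(4,3)] -> total=2
Click 3 (1,5) count=1: revealed 1 new [(1,5)] -> total=3
Click 4 (6,0) count=0: revealed 4 new [(5,0) (5,1) (6,0) (6,1)] -> total=7

Answer: 7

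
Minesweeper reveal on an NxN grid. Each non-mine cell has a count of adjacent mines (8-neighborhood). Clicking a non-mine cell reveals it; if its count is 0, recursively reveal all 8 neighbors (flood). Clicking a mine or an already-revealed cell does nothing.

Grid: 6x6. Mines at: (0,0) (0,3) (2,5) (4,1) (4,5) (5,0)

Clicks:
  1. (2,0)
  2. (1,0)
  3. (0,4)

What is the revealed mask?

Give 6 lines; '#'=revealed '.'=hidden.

Click 1 (2,0) count=0: revealed 21 new [(1,0) (1,1) (1,2) (1,3) (1,4) (2,0) (2,1) (2,2) (2,3) (2,4) (3,0) (3,1) (3,2) (3,3) (3,4) (4,2) (4,3) (4,4) (5,2) (5,3) (5,4)] -> total=21
Click 2 (1,0) count=1: revealed 0 new [(none)] -> total=21
Click 3 (0,4) count=1: revealed 1 new [(0,4)] -> total=22

Answer: ....#.
#####.
#####.
#####.
..###.
..###.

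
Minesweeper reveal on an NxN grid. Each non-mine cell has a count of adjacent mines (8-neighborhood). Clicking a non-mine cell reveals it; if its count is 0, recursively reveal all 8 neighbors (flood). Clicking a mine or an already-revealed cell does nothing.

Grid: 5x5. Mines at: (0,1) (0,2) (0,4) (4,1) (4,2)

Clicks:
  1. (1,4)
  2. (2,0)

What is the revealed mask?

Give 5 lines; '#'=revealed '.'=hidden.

Answer: .....
#####
#####
#####
...##

Derivation:
Click 1 (1,4) count=1: revealed 1 new [(1,4)] -> total=1
Click 2 (2,0) count=0: revealed 16 new [(1,0) (1,1) (1,2) (1,3) (2,0) (2,1) (2,2) (2,3) (2,4) (3,0) (3,1) (3,2) (3,3) (3,4) (4,3) (4,4)] -> total=17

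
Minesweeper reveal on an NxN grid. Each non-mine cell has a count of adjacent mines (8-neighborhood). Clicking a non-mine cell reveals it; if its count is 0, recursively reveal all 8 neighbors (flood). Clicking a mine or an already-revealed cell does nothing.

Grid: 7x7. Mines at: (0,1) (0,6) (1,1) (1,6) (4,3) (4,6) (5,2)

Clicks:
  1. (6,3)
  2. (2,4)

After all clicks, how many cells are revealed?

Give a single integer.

Answer: 17

Derivation:
Click 1 (6,3) count=1: revealed 1 new [(6,3)] -> total=1
Click 2 (2,4) count=0: revealed 16 new [(0,2) (0,3) (0,4) (0,5) (1,2) (1,3) (1,4) (1,5) (2,2) (2,3) (2,4) (2,5) (3,2) (3,3) (3,4) (3,5)] -> total=17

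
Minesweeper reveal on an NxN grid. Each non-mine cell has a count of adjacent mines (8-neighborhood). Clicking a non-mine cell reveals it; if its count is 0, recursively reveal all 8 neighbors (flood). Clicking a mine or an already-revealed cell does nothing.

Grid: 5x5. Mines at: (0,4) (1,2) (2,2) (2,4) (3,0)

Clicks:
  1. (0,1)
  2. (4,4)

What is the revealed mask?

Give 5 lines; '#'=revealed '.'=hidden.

Click 1 (0,1) count=1: revealed 1 new [(0,1)] -> total=1
Click 2 (4,4) count=0: revealed 8 new [(3,1) (3,2) (3,3) (3,4) (4,1) (4,2) (4,3) (4,4)] -> total=9

Answer: .#...
.....
.....
.####
.####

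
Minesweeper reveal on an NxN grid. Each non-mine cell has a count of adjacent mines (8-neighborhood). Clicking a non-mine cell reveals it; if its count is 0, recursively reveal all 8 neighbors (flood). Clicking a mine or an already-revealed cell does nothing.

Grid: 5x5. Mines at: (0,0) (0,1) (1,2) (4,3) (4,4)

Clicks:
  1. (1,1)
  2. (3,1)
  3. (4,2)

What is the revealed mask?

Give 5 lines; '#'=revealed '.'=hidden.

Answer: .....
##...
###..
###..
###..

Derivation:
Click 1 (1,1) count=3: revealed 1 new [(1,1)] -> total=1
Click 2 (3,1) count=0: revealed 10 new [(1,0) (2,0) (2,1) (2,2) (3,0) (3,1) (3,2) (4,0) (4,1) (4,2)] -> total=11
Click 3 (4,2) count=1: revealed 0 new [(none)] -> total=11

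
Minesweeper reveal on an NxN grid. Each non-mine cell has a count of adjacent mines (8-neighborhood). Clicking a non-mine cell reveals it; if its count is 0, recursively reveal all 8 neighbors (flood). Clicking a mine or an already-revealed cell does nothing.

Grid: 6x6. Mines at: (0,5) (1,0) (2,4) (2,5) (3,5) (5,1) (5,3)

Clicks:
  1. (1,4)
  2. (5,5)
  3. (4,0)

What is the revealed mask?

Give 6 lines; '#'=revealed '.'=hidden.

Answer: ......
....#.
......
......
#...##
....##

Derivation:
Click 1 (1,4) count=3: revealed 1 new [(1,4)] -> total=1
Click 2 (5,5) count=0: revealed 4 new [(4,4) (4,5) (5,4) (5,5)] -> total=5
Click 3 (4,0) count=1: revealed 1 new [(4,0)] -> total=6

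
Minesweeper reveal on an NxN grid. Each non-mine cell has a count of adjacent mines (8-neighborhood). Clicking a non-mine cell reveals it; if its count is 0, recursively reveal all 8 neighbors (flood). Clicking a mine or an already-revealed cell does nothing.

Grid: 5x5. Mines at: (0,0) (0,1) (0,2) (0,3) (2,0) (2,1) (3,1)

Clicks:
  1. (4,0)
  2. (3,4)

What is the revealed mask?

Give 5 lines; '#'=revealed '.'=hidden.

Click 1 (4,0) count=1: revealed 1 new [(4,0)] -> total=1
Click 2 (3,4) count=0: revealed 12 new [(1,2) (1,3) (1,4) (2,2) (2,3) (2,4) (3,2) (3,3) (3,4) (4,2) (4,3) (4,4)] -> total=13

Answer: .....
..###
..###
..###
#.###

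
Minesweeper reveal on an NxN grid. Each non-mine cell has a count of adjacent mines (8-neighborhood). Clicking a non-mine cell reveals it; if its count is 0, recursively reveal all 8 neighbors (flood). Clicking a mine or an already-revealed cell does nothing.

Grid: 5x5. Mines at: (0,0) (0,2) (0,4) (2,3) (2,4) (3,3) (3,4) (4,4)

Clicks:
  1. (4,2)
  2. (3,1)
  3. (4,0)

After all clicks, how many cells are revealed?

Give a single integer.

Answer: 12

Derivation:
Click 1 (4,2) count=1: revealed 1 new [(4,2)] -> total=1
Click 2 (3,1) count=0: revealed 11 new [(1,0) (1,1) (1,2) (2,0) (2,1) (2,2) (3,0) (3,1) (3,2) (4,0) (4,1)] -> total=12
Click 3 (4,0) count=0: revealed 0 new [(none)] -> total=12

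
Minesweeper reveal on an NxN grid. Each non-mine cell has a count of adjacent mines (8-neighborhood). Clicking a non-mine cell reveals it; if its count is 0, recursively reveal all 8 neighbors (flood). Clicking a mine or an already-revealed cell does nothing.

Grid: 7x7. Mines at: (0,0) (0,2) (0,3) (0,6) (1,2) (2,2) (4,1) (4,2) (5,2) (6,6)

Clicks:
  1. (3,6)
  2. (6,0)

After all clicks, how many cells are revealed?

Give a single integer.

Click 1 (3,6) count=0: revealed 23 new [(1,3) (1,4) (1,5) (1,6) (2,3) (2,4) (2,5) (2,6) (3,3) (3,4) (3,5) (3,6) (4,3) (4,4) (4,5) (4,6) (5,3) (5,4) (5,5) (5,6) (6,3) (6,4) (6,5)] -> total=23
Click 2 (6,0) count=0: revealed 4 new [(5,0) (5,1) (6,0) (6,1)] -> total=27

Answer: 27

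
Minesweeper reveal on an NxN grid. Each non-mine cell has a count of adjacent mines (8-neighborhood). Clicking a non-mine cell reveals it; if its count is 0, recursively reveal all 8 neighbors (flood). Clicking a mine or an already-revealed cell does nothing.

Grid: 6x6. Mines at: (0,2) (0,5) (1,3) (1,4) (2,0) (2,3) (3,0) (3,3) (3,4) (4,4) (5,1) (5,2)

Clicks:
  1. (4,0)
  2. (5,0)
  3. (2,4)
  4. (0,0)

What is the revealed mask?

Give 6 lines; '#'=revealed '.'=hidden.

Answer: ##....
##....
....#.
......
#.....
#.....

Derivation:
Click 1 (4,0) count=2: revealed 1 new [(4,0)] -> total=1
Click 2 (5,0) count=1: revealed 1 new [(5,0)] -> total=2
Click 3 (2,4) count=5: revealed 1 new [(2,4)] -> total=3
Click 4 (0,0) count=0: revealed 4 new [(0,0) (0,1) (1,0) (1,1)] -> total=7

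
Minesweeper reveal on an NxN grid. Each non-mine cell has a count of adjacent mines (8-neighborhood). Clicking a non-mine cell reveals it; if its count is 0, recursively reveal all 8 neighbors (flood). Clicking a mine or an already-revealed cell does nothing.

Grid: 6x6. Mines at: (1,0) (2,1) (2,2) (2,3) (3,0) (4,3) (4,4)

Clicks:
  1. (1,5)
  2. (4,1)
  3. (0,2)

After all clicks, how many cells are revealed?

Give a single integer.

Answer: 15

Derivation:
Click 1 (1,5) count=0: revealed 14 new [(0,1) (0,2) (0,3) (0,4) (0,5) (1,1) (1,2) (1,3) (1,4) (1,5) (2,4) (2,5) (3,4) (3,5)] -> total=14
Click 2 (4,1) count=1: revealed 1 new [(4,1)] -> total=15
Click 3 (0,2) count=0: revealed 0 new [(none)] -> total=15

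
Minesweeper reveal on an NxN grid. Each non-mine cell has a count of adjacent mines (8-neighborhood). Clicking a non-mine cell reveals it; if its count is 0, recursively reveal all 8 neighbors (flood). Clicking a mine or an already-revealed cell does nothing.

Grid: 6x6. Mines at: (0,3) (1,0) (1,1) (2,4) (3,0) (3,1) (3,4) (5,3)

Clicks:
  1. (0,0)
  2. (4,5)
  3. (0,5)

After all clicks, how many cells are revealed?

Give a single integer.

Answer: 6

Derivation:
Click 1 (0,0) count=2: revealed 1 new [(0,0)] -> total=1
Click 2 (4,5) count=1: revealed 1 new [(4,5)] -> total=2
Click 3 (0,5) count=0: revealed 4 new [(0,4) (0,5) (1,4) (1,5)] -> total=6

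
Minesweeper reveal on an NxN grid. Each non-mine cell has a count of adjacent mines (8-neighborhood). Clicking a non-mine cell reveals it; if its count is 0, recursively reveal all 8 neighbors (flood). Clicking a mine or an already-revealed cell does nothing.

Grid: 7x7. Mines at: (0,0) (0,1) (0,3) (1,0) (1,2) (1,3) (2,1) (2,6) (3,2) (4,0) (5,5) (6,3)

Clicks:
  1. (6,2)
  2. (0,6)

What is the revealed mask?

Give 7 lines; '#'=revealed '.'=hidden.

Answer: ....###
....###
.......
.......
.......
.......
..#....

Derivation:
Click 1 (6,2) count=1: revealed 1 new [(6,2)] -> total=1
Click 2 (0,6) count=0: revealed 6 new [(0,4) (0,5) (0,6) (1,4) (1,5) (1,6)] -> total=7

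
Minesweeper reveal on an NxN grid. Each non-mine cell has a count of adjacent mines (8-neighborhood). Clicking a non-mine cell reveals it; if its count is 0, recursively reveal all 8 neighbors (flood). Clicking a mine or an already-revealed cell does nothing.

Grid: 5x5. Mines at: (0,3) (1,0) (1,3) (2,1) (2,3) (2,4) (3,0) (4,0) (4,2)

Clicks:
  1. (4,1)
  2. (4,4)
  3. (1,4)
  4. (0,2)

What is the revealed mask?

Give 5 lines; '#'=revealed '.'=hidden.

Answer: ..#..
....#
.....
...##
.#.##

Derivation:
Click 1 (4,1) count=3: revealed 1 new [(4,1)] -> total=1
Click 2 (4,4) count=0: revealed 4 new [(3,3) (3,4) (4,3) (4,4)] -> total=5
Click 3 (1,4) count=4: revealed 1 new [(1,4)] -> total=6
Click 4 (0,2) count=2: revealed 1 new [(0,2)] -> total=7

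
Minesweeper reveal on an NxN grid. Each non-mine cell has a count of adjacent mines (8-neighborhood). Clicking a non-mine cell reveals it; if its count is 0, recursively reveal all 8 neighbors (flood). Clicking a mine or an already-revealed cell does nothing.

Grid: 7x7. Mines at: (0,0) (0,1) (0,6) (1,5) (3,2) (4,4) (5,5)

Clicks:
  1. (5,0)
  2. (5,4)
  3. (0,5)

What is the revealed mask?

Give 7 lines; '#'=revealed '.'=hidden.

Answer: .....#.
##.....
##.....
##.....
####...
#####..
#####..

Derivation:
Click 1 (5,0) count=0: revealed 20 new [(1,0) (1,1) (2,0) (2,1) (3,0) (3,1) (4,0) (4,1) (4,2) (4,3) (5,0) (5,1) (5,2) (5,3) (5,4) (6,0) (6,1) (6,2) (6,3) (6,4)] -> total=20
Click 2 (5,4) count=2: revealed 0 new [(none)] -> total=20
Click 3 (0,5) count=2: revealed 1 new [(0,5)] -> total=21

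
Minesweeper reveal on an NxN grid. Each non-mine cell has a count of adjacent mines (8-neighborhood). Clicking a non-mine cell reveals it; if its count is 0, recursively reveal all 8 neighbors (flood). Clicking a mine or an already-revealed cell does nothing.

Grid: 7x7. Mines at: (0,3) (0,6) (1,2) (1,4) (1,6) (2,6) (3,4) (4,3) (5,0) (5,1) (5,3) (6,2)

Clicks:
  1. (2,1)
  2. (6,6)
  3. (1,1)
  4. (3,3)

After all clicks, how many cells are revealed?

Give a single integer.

Click 1 (2,1) count=1: revealed 1 new [(2,1)] -> total=1
Click 2 (6,6) count=0: revealed 11 new [(3,5) (3,6) (4,4) (4,5) (4,6) (5,4) (5,5) (5,6) (6,4) (6,5) (6,6)] -> total=12
Click 3 (1,1) count=1: revealed 1 new [(1,1)] -> total=13
Click 4 (3,3) count=2: revealed 1 new [(3,3)] -> total=14

Answer: 14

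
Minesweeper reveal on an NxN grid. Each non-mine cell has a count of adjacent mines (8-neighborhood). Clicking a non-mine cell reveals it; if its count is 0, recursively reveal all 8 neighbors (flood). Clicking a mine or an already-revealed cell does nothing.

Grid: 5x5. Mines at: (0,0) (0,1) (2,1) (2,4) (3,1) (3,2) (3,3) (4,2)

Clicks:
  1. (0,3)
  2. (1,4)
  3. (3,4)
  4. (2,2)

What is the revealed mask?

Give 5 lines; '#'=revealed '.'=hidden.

Answer: ..###
..###
..#..
....#
.....

Derivation:
Click 1 (0,3) count=0: revealed 6 new [(0,2) (0,3) (0,4) (1,2) (1,3) (1,4)] -> total=6
Click 2 (1,4) count=1: revealed 0 new [(none)] -> total=6
Click 3 (3,4) count=2: revealed 1 new [(3,4)] -> total=7
Click 4 (2,2) count=4: revealed 1 new [(2,2)] -> total=8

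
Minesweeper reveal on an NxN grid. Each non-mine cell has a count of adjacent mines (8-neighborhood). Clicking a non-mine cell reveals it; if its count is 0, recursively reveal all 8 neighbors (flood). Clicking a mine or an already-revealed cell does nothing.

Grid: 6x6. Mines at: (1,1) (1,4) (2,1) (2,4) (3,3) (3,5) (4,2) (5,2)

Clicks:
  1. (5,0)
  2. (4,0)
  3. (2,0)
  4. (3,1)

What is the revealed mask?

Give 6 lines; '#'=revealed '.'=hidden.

Click 1 (5,0) count=0: revealed 6 new [(3,0) (3,1) (4,0) (4,1) (5,0) (5,1)] -> total=6
Click 2 (4,0) count=0: revealed 0 new [(none)] -> total=6
Click 3 (2,0) count=2: revealed 1 new [(2,0)] -> total=7
Click 4 (3,1) count=2: revealed 0 new [(none)] -> total=7

Answer: ......
......
#.....
##....
##....
##....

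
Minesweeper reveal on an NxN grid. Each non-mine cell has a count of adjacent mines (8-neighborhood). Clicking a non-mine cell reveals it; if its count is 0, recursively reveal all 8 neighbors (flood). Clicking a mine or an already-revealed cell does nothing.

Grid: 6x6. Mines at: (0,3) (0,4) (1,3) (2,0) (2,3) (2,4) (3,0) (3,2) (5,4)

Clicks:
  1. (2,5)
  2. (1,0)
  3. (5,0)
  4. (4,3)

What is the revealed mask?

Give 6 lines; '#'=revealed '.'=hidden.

Click 1 (2,5) count=1: revealed 1 new [(2,5)] -> total=1
Click 2 (1,0) count=1: revealed 1 new [(1,0)] -> total=2
Click 3 (5,0) count=0: revealed 8 new [(4,0) (4,1) (4,2) (4,3) (5,0) (5,1) (5,2) (5,3)] -> total=10
Click 4 (4,3) count=2: revealed 0 new [(none)] -> total=10

Answer: ......
#.....
.....#
......
####..
####..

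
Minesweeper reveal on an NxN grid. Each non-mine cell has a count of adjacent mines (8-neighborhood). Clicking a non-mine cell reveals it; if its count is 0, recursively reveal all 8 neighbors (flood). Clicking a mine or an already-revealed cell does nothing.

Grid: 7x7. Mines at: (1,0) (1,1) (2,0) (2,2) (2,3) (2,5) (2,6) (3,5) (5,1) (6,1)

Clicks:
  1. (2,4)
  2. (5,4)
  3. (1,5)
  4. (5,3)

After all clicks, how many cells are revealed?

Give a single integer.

Click 1 (2,4) count=3: revealed 1 new [(2,4)] -> total=1
Click 2 (5,4) count=0: revealed 18 new [(3,2) (3,3) (3,4) (4,2) (4,3) (4,4) (4,5) (4,6) (5,2) (5,3) (5,4) (5,5) (5,6) (6,2) (6,3) (6,4) (6,5) (6,6)] -> total=19
Click 3 (1,5) count=2: revealed 1 new [(1,5)] -> total=20
Click 4 (5,3) count=0: revealed 0 new [(none)] -> total=20

Answer: 20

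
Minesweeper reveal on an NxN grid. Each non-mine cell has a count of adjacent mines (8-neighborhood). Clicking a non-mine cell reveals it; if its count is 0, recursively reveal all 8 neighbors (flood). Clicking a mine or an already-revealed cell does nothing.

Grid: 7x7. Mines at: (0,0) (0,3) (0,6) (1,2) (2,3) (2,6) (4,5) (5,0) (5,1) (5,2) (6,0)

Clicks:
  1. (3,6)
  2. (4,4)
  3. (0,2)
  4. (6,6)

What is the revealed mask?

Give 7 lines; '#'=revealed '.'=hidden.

Answer: ..#....
.......
.......
......#
....#..
...####
...####

Derivation:
Click 1 (3,6) count=2: revealed 1 new [(3,6)] -> total=1
Click 2 (4,4) count=1: revealed 1 new [(4,4)] -> total=2
Click 3 (0,2) count=2: revealed 1 new [(0,2)] -> total=3
Click 4 (6,6) count=0: revealed 8 new [(5,3) (5,4) (5,5) (5,6) (6,3) (6,4) (6,5) (6,6)] -> total=11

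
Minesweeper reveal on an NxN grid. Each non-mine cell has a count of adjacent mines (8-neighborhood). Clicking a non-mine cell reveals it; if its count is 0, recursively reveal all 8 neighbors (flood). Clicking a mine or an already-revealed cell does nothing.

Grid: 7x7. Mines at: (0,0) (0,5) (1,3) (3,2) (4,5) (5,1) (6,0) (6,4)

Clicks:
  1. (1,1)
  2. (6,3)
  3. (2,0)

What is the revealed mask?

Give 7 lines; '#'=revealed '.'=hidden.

Answer: .......
##.....
##.....
##.....
##.....
.......
...#...

Derivation:
Click 1 (1,1) count=1: revealed 1 new [(1,1)] -> total=1
Click 2 (6,3) count=1: revealed 1 new [(6,3)] -> total=2
Click 3 (2,0) count=0: revealed 7 new [(1,0) (2,0) (2,1) (3,0) (3,1) (4,0) (4,1)] -> total=9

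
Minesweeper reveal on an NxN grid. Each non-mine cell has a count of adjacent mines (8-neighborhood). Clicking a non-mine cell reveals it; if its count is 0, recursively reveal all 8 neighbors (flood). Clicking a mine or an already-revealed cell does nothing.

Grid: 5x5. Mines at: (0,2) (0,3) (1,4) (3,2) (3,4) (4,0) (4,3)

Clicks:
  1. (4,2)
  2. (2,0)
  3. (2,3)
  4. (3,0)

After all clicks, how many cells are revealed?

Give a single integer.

Click 1 (4,2) count=2: revealed 1 new [(4,2)] -> total=1
Click 2 (2,0) count=0: revealed 8 new [(0,0) (0,1) (1,0) (1,1) (2,0) (2,1) (3,0) (3,1)] -> total=9
Click 3 (2,3) count=3: revealed 1 new [(2,3)] -> total=10
Click 4 (3,0) count=1: revealed 0 new [(none)] -> total=10

Answer: 10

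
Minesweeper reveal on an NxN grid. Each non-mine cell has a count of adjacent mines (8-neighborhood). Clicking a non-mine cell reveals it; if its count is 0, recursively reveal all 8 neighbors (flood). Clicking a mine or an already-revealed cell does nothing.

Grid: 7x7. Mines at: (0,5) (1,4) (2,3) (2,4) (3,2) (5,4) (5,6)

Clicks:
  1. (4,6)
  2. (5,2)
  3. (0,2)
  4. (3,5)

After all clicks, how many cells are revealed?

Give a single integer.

Click 1 (4,6) count=1: revealed 1 new [(4,6)] -> total=1
Click 2 (5,2) count=0: revealed 25 new [(0,0) (0,1) (0,2) (0,3) (1,0) (1,1) (1,2) (1,3) (2,0) (2,1) (2,2) (3,0) (3,1) (4,0) (4,1) (4,2) (4,3) (5,0) (5,1) (5,2) (5,3) (6,0) (6,1) (6,2) (6,3)] -> total=26
Click 3 (0,2) count=0: revealed 0 new [(none)] -> total=26
Click 4 (3,5) count=1: revealed 1 new [(3,5)] -> total=27

Answer: 27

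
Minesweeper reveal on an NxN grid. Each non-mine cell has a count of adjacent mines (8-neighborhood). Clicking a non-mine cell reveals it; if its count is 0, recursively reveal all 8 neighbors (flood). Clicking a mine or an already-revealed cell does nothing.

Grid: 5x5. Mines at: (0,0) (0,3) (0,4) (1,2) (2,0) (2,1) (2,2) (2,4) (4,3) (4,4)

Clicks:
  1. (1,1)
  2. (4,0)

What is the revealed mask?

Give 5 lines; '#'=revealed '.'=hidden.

Click 1 (1,1) count=5: revealed 1 new [(1,1)] -> total=1
Click 2 (4,0) count=0: revealed 6 new [(3,0) (3,1) (3,2) (4,0) (4,1) (4,2)] -> total=7

Answer: .....
.#...
.....
###..
###..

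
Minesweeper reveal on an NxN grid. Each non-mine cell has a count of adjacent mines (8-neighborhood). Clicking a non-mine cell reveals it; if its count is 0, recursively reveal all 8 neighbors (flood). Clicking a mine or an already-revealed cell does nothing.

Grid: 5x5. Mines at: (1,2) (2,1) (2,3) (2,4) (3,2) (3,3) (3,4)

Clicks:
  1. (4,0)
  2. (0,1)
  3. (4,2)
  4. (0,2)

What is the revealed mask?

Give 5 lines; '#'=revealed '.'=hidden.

Answer: .##..
.....
.....
##...
###..

Derivation:
Click 1 (4,0) count=0: revealed 4 new [(3,0) (3,1) (4,0) (4,1)] -> total=4
Click 2 (0,1) count=1: revealed 1 new [(0,1)] -> total=5
Click 3 (4,2) count=2: revealed 1 new [(4,2)] -> total=6
Click 4 (0,2) count=1: revealed 1 new [(0,2)] -> total=7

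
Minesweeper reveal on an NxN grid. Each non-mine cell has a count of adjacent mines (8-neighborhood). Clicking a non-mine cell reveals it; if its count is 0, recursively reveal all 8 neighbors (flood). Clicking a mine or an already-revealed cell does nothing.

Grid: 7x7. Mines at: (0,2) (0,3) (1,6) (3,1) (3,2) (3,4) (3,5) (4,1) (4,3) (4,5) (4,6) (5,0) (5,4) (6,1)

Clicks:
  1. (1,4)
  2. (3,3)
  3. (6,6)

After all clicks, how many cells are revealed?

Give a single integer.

Answer: 6

Derivation:
Click 1 (1,4) count=1: revealed 1 new [(1,4)] -> total=1
Click 2 (3,3) count=3: revealed 1 new [(3,3)] -> total=2
Click 3 (6,6) count=0: revealed 4 new [(5,5) (5,6) (6,5) (6,6)] -> total=6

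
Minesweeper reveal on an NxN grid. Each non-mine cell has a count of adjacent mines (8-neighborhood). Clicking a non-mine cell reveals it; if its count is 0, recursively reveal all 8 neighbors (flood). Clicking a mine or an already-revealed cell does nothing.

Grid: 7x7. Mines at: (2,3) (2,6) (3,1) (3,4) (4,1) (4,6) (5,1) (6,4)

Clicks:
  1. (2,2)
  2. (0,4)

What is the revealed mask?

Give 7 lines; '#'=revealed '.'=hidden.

Click 1 (2,2) count=2: revealed 1 new [(2,2)] -> total=1
Click 2 (0,4) count=0: revealed 16 new [(0,0) (0,1) (0,2) (0,3) (0,4) (0,5) (0,6) (1,0) (1,1) (1,2) (1,3) (1,4) (1,5) (1,6) (2,0) (2,1)] -> total=17

Answer: #######
#######
###....
.......
.......
.......
.......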